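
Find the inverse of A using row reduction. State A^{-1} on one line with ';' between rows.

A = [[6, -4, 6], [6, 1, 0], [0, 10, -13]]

Gauss-Jordan on [A | I]:
R1 <- (1/6)*R1:  [    1  -2/3     1  |   1/6     0     0 ]
R2 <- R2 - (6)*R1:  [  0   5  -6  |  -1   1   0 ]
R2 <- (1/5)*R2:  [    0     1  -6/5  |  -1/5   1/5     0 ]
R1 <- R1 - (-2/3)*R2:  [    1     0   1/5  |  1/30  2/15     0 ]
R3 <- R3 - (10)*R2:  [  0   0  -1  |   2  -2   1 ]
R3 <- (1/-1)*R3:  [  0   0   1  |  -2   2  -1 ]
R1 <- R1 - (1/5)*R3:  [     1      0      0  |  13/30  -4/15    1/5 ]
R2 <- R2 - (-6/5)*R3:  [     0      1      0  |  -13/5   13/5   -6/5 ]
Right block of [I | A^{-1}] is the inverse:
[ 13/30  -4/15   1/5 ]
[ -13/5   13/5  -6/5 ]
[    -2      2    -1 ]

inverse = [13/30 -4/15 1/5; -13/5 13/5 -6/5; -2 2 -1]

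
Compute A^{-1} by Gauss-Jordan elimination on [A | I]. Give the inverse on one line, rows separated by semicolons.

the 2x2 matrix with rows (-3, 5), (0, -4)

inverse = [-1/3 -5/12; 0 -1/4]

Gauss-Jordan on [A | I]:
R1 <- (1/-3)*R1:  [    1  -5/3  |  -1/3     0 ]
R2 <- (1/-4)*R2:  [    0     1  |     0  -1/4 ]
R1 <- R1 - (-5/3)*R2:  [     1      0  |   -1/3  -5/12 ]
Right block of [I | A^{-1}] is the inverse:
[ -1/3  -5/12 ]
[    0   -1/4 ]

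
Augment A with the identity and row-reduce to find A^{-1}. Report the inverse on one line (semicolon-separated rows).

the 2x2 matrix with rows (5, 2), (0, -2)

Gauss-Jordan on [A | I]:
R1 <- (1/5)*R1:  [   1  2/5  |  1/5    0 ]
R2 <- (1/-2)*R2:  [    0     1  |     0  -1/2 ]
R1 <- R1 - (2/5)*R2:  [   1    0  |  1/5  1/5 ]
Right block of [I | A^{-1}] is the inverse:
[ 1/5   1/5 ]
[   0  -1/2 ]

inverse = [1/5 1/5; 0 -1/2]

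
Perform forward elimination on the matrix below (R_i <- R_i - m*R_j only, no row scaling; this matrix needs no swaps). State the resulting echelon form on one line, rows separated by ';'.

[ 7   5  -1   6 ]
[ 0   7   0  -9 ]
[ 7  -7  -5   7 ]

Forward elimination:
R3 <- R3 - (1)*R1:  [   0  -12   -4    1 ]
R3 <- R3 - (-12/7)*R2:  [      0       0      -4  -101/7 ]
Row echelon form:
[ 7  5  -1       6 ]
[ 0  7   0      -9 ]
[ 0  0  -4  -101/7 ]

REF = [7 5 -1 6; 0 7 0 -9; 0 0 -4 -101/7]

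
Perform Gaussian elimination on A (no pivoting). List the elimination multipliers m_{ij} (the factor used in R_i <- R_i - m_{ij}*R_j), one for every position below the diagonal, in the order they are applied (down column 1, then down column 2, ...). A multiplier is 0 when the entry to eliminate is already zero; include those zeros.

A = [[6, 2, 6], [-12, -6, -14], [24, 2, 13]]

Forward elimination:
R2 <- R2 - (-2)*R1:  [  0  -2  -2 ]
R3 <- R3 - (4)*R1:  [   0   -6  -11 ]
R3 <- R3 - (3)*R2:  [  0   0  -5 ]
Multipliers (in order of application): m_{21} = -2, m_{31} = 4, m_{32} = 3

multipliers: -2, 4, 3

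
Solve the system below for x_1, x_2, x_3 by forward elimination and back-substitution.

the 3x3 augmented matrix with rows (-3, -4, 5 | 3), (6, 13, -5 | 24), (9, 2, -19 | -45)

(3, 2, 4)

Forward elimination on [A|b]:
R2 <- R2 - (-2)*R1:  [  0   5   5  30 ]
R3 <- R3 - (-3)*R1:  [   0  -10   -4  -36 ]
R3 <- R3 - (-2)*R2:  [  0   0   6  24 ]
Row echelon form:
[ -3  -4  5  |   3 ]
[  0   5  5  |  30 ]
[  0   0  6  |  24 ]
Back-substitution:
x_3 = (24) / 6 = 4
x_2 = (30 - (5)*(4)) / 5 = 2
x_1 = (3 - (-4)*(2) - (5)*(4)) / -3 = 3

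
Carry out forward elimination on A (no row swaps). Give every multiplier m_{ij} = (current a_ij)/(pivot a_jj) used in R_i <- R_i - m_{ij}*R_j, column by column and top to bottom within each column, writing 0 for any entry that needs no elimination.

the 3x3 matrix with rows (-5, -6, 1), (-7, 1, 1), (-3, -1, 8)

Forward elimination:
R2 <- R2 - (7/5)*R1:  [    0  47/5  -2/5 ]
R3 <- R3 - (3/5)*R1:  [    0  13/5  37/5 ]
R3 <- R3 - (13/47)*R2:  [      0       0  353/47 ]
Multipliers (in order of application): m_{21} = 7/5, m_{31} = 3/5, m_{32} = 13/47

multipliers: 7/5, 3/5, 13/47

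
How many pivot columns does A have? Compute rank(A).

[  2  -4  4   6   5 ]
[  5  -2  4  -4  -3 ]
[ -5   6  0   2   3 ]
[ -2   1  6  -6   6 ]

rank(A) = 4

Row reduction:
R2 <- R2 - (5/2)*R1:  [     0      8     -6    -19  -31/2 ]
R3 <- R3 - (-5/2)*R1:  [    0    -4    10    17  31/2 ]
R4 <- R4 - (-1)*R1:  [  0  -3  10   0  11 ]
R3 <- R3 - (-1/2)*R2:  [    0     0     7  15/2  31/4 ]
R4 <- R4 - (-3/8)*R2:  [     0      0   31/4  -57/8  83/16 ]
R4 <- R4 - (31/28)*R3:  [      0       0       0  -108/7  -95/28 ]
Row echelon form:
[ 2  -4   4       6       5 ]
[ 0   8  -6     -19   -31/2 ]
[ 0   0   7    15/2    31/4 ]
[ 0   0   0  -108/7  -95/28 ]
Nonzero rows / pivot columns: 4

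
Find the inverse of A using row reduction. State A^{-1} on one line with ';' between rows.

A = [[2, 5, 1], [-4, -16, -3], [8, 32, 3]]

Gauss-Jordan on [A | I]:
R1 <- (1/2)*R1:  [   1  5/2  1/2  |  1/2    0    0 ]
R2 <- R2 - (-4)*R1:  [  0  -6  -1  |   2   1   0 ]
R3 <- R3 - (8)*R1:  [  0  12  -1  |  -4   0   1 ]
R2 <- (1/-6)*R2:  [    0     1   1/6  |  -1/3  -1/6     0 ]
R1 <- R1 - (5/2)*R2:  [    1     0  1/12  |   4/3  5/12     0 ]
R3 <- R3 - (12)*R2:  [  0   0  -3  |   0   2   1 ]
R3 <- (1/-3)*R3:  [    0     0     1  |     0  -2/3  -1/3 ]
R1 <- R1 - (1/12)*R3:  [     1      0      0  |    4/3  17/36   1/36 ]
R2 <- R2 - (1/6)*R3:  [     0      1      0  |   -1/3  -1/18   1/18 ]
Right block of [I | A^{-1}] is the inverse:
[  4/3  17/36  1/36 ]
[ -1/3  -1/18  1/18 ]
[    0   -2/3  -1/3 ]

inverse = [4/3 17/36 1/36; -1/3 -1/18 1/18; 0 -2/3 -1/3]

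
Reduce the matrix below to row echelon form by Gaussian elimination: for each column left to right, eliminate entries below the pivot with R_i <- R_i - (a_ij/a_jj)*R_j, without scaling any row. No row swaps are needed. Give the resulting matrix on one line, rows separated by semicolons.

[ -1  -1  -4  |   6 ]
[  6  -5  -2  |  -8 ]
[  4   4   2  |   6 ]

Forward elimination:
R2 <- R2 - (-6)*R1:  [   0  -11  -26   28 ]
R3 <- R3 - (-4)*R1:  [   0    0  -14   30 ]
Row echelon form:
[ -1   -1   -4  |   6 ]
[  0  -11  -26  |  28 ]
[  0    0  -14  |  30 ]

REF = [-1 -1 -4 6; 0 -11 -26 28; 0 0 -14 30]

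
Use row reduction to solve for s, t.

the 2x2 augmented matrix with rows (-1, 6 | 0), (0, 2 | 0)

Forward elimination on [A|b]:
Row echelon form:
[ -1  6  |  0 ]
[  0  2  |  0 ]
Back-substitution:
t = (0) / 2 = 0
s = (0 - (6)*(0)) / -1 = 0

(0, 0)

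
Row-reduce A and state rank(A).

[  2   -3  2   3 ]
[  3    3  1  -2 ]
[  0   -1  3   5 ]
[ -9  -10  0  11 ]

rank(A) = 3

Row reduction:
R2 <- R2 - (3/2)*R1:  [     0   15/2     -2  -13/2 ]
R4 <- R4 - (-9/2)*R1:  [     0  -47/2      9   49/2 ]
R3 <- R3 - (-2/15)*R2:  [     0      0  41/15  62/15 ]
R4 <- R4 - (-47/15)*R2:  [     0      0  41/15  62/15 ]
R4 <- R4 - (1)*R3:  [ 0  0  0  0 ]
Row echelon form:
[ 2    -3      2      3 ]
[ 0  15/2     -2  -13/2 ]
[ 0     0  41/15  62/15 ]
[ 0     0      0      0 ]
Nonzero rows / pivot columns: 3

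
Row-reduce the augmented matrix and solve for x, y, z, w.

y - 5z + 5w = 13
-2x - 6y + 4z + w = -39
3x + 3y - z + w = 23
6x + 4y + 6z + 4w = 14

(4, 3, -3, -1)

Forward elimination on [A|b]:
R1 <-> R2   (pivot in column 1 was zero)
[ -2  -6   4  1  -39 ]
[  0   1  -5  5   13 ]
[  3   3  -1  1   23 ]
[  6   4   6  4   14 ]
R3 <- R3 - (-3/2)*R1:  [     0     -6      5    5/2  -71/2 ]
R4 <- R4 - (-3)*R1:  [    0   -14    18     7  -103 ]
R3 <- R3 - (-6)*R2:  [    0     0   -25  65/2  85/2 ]
R4 <- R4 - (-14)*R2:  [   0    0  -52   77   79 ]
R4 <- R4 - (52/25)*R3:  [     0      0      0   47/5  -47/5 ]
Row echelon form:
[ -2  -6    4     1  |    -39 ]
[  0   1   -5     5  |     13 ]
[  0   0  -25  65/2  |   85/2 ]
[  0   0    0  47/5  |  -47/5 ]
Back-substitution:
w = (-47/5) / (47/5) = -1
z = (85/2 - (65/2)*(-1)) / -25 = -3
y = (13 - (-5)*(-3) - (5)*(-1)) / 1 = 3
x = (-39 - (-6)*(3) - (4)*(-3) - (1)*(-1)) / -2 = 4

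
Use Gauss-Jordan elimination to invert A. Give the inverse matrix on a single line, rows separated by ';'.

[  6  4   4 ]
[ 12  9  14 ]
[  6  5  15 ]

Gauss-Jordan on [A | I]:
R1 <- (1/6)*R1:  [   1  2/3  2/3  |  1/6    0    0 ]
R2 <- R2 - (12)*R1:  [  0   1   6  |  -2   1   0 ]
R3 <- R3 - (6)*R1:  [  0   1  11  |  -1   0   1 ]
R1 <- R1 - (2/3)*R2:  [     1      0  -10/3  |    3/2   -2/3      0 ]
R3 <- R3 - (1)*R2:  [  0   0   5  |   1  -1   1 ]
R3 <- (1/5)*R3:  [    0     0     1  |   1/5  -1/5   1/5 ]
R1 <- R1 - (-10/3)*R3:  [    1     0     0  |  13/6  -4/3   2/3 ]
R2 <- R2 - (6)*R3:  [     0      1      0  |  -16/5   11/5   -6/5 ]
Right block of [I | A^{-1}] is the inverse:
[  13/6  -4/3   2/3 ]
[ -16/5  11/5  -6/5 ]
[   1/5  -1/5   1/5 ]

inverse = [13/6 -4/3 2/3; -16/5 11/5 -6/5; 1/5 -1/5 1/5]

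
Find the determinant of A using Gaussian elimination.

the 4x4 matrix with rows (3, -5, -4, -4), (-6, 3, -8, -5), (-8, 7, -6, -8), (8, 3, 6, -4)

det(A) = 1908

Forward elimination:
R2 <- R2 - (-2)*R1:  [   0   -7  -16  -13 ]
R3 <- R3 - (-8/3)*R1:  [     0  -19/3  -50/3  -56/3 ]
R4 <- R4 - (8/3)*R1:  [    0  49/3  50/3  20/3 ]
R3 <- R3 - (19/21)*R2:  [       0        0   -46/21  -145/21 ]
R4 <- R4 - (-7/3)*R2:  [     0      0  -62/3  -71/3 ]
R4 <- R4 - (217/23)*R3:  [      0       0       0  954/23 ]
Upper-triangular form:
[ 3  -5      -4       -4 ]
[ 0  -7     -16      -13 ]
[ 0   0  -46/21  -145/21 ]
[ 0   0       0   954/23 ]
det(A) = (-1)^0 * (3) * (-7) * (-46/21) * (954/23) = 1908  (0 row swaps -> sign +1)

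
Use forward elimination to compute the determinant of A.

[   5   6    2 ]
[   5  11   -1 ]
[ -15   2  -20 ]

Forward elimination:
R2 <- R2 - (1)*R1:  [  0   5  -3 ]
R3 <- R3 - (-3)*R1:  [   0   20  -14 ]
R3 <- R3 - (4)*R2:  [  0   0  -2 ]
Upper-triangular form:
[ 5  6   2 ]
[ 0  5  -3 ]
[ 0  0  -2 ]
det(A) = (-1)^0 * (5) * (5) * (-2) = -50  (0 row swaps -> sign +1)

det(A) = -50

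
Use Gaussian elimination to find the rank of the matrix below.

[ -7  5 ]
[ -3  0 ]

rank(A) = 2

Row reduction:
R2 <- R2 - (3/7)*R1:  [     0  -15/7 ]
Row echelon form:
[ -7      5 ]
[  0  -15/7 ]
Nonzero rows / pivot columns: 2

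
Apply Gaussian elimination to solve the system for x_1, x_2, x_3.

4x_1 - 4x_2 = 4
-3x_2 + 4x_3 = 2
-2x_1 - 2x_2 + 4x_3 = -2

Forward elimination on [A|b]:
R3 <- R3 - (-1/2)*R1:  [  0  -4   4   0 ]
R3 <- R3 - (4/3)*R2:  [    0     0  -4/3  -8/3 ]
Row echelon form:
[ 4  -4     0  |     4 ]
[ 0  -3     4  |     2 ]
[ 0   0  -4/3  |  -8/3 ]
Back-substitution:
x_3 = (-8/3) / (-4/3) = 2
x_2 = (2 - (4)*(2)) / -3 = 2
x_1 = (4 - (-4)*(2)) / 4 = 3

(3, 2, 2)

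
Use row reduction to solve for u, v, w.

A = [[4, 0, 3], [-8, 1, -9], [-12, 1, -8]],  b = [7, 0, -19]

(4, 5, -3)

Forward elimination on [A|b]:
R2 <- R2 - (-2)*R1:  [  0   1  -3  14 ]
R3 <- R3 - (-3)*R1:  [ 0  1  1  2 ]
R3 <- R3 - (1)*R2:  [   0    0    4  -12 ]
Row echelon form:
[ 4  0   3  |    7 ]
[ 0  1  -3  |   14 ]
[ 0  0   4  |  -12 ]
Back-substitution:
w = (-12) / 4 = -3
v = (14 - (-3)*(-3)) / 1 = 5
u = (7 - (3)*(-3)) / 4 = 4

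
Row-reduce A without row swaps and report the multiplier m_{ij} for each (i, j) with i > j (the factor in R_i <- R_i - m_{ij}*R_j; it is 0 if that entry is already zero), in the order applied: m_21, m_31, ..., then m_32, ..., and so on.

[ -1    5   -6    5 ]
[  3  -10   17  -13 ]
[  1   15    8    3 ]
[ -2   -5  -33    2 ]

Forward elimination:
R2 <- R2 - (-3)*R1:  [  0   5  -1   2 ]
R3 <- R3 - (-1)*R1:  [  0  20   2   8 ]
R4 <- R4 - (2)*R1:  [   0  -15  -21   -8 ]
R3 <- R3 - (4)*R2:  [ 0  0  6  0 ]
R4 <- R4 - (-3)*R2:  [   0    0  -24   -2 ]
R4 <- R4 - (-4)*R3:  [  0   0   0  -2 ]
Multipliers (in order of application): m_{21} = -3, m_{31} = -1, m_{41} = 2, m_{32} = 4, m_{42} = -3, m_{43} = -4

multipliers: -3, -1, 2, 4, -3, -4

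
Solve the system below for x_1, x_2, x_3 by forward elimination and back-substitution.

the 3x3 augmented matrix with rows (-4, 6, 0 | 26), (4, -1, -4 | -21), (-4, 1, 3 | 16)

Forward elimination on [A|b]:
R2 <- R2 - (-1)*R1:  [  0   5  -4   5 ]
R3 <- R3 - (1)*R1:  [   0   -5    3  -10 ]
R3 <- R3 - (-1)*R2:  [  0   0  -1  -5 ]
Row echelon form:
[ -4  6   0  |  26 ]
[  0  5  -4  |   5 ]
[  0  0  -1  |  -5 ]
Back-substitution:
x_3 = (-5) / -1 = 5
x_2 = (5 - (-4)*(5)) / 5 = 5
x_1 = (26 - (6)*(5)) / -4 = 1

(1, 5, 5)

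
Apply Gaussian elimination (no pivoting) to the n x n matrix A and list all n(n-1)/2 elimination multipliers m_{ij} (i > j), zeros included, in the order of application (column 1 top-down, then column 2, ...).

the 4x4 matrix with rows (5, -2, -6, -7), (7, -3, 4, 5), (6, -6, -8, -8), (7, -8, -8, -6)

Forward elimination:
R2 <- R2 - (7/5)*R1:  [    0  -1/5  62/5  74/5 ]
R3 <- R3 - (6/5)*R1:  [     0  -18/5   -4/5    2/5 ]
R4 <- R4 - (7/5)*R1:  [     0  -26/5    2/5   19/5 ]
R3 <- R3 - (18)*R2:  [    0     0  -224  -266 ]
R4 <- R4 - (26)*R2:  [    0     0  -322  -381 ]
R4 <- R4 - (23/16)*R3:  [    0     0     0  11/8 ]
Multipliers (in order of application): m_{21} = 7/5, m_{31} = 6/5, m_{41} = 7/5, m_{32} = 18, m_{42} = 26, m_{43} = 23/16

multipliers: 7/5, 6/5, 7/5, 18, 26, 23/16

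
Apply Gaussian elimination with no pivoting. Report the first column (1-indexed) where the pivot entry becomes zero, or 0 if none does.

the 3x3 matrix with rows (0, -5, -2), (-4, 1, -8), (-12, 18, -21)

Naive forward elimination:
Pivot entry (1,1) is zero but row 2 has -4 in column 1 -> naive elimination stops; a row interchange (e.g. R1 <-> R2) would be required here.

first zero-pivot column = 1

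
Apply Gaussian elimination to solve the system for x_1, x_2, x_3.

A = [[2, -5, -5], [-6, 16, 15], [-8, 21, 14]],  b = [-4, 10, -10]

Forward elimination on [A|b]:
R2 <- R2 - (-3)*R1:  [  0   1   0  -2 ]
R3 <- R3 - (-4)*R1:  [   0    1   -6  -26 ]
R3 <- R3 - (1)*R2:  [   0    0   -6  -24 ]
Row echelon form:
[ 2  -5  -5  |   -4 ]
[ 0   1   0  |   -2 ]
[ 0   0  -6  |  -24 ]
Back-substitution:
x_3 = (-24) / -6 = 4
x_2 = (-2) / 1 = -2
x_1 = (-4 - (-5)*(-2) - (-5)*(4)) / 2 = 3

(3, -2, 4)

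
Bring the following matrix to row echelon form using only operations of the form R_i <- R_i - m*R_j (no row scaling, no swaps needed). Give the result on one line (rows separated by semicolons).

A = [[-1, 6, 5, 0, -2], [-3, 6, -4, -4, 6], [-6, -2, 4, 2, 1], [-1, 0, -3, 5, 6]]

REF = [-1 6 5 0 -2; 0 -12 -19 -4 12; 0 0 205/6 44/3 -25; 0 0 0 1303/205 127/41]

Forward elimination:
R2 <- R2 - (3)*R1:  [   0  -12  -19   -4   12 ]
R3 <- R3 - (6)*R1:  [   0  -38  -26    2   13 ]
R4 <- R4 - (1)*R1:  [  0  -6  -8   5   8 ]
R3 <- R3 - (19/6)*R2:  [     0      0  205/6   44/3    -25 ]
R4 <- R4 - (1/2)*R2:  [   0    0  3/2    7    2 ]
R4 <- R4 - (9/205)*R3:  [        0         0         0  1303/205    127/41 ]
Row echelon form:
[ -1    6      5         0      -2 ]
[  0  -12    -19        -4      12 ]
[  0    0  205/6      44/3     -25 ]
[  0    0      0  1303/205  127/41 ]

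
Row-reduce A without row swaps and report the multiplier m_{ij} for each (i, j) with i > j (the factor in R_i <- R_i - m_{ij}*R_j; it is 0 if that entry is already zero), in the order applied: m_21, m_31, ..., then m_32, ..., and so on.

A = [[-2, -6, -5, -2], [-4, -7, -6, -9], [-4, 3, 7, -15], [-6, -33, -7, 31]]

Forward elimination:
R2 <- R2 - (2)*R1:  [  0   5   4  -5 ]
R3 <- R3 - (2)*R1:  [   0   15   17  -11 ]
R4 <- R4 - (3)*R1:  [   0  -15    8   37 ]
R3 <- R3 - (3)*R2:  [ 0  0  5  4 ]
R4 <- R4 - (-3)*R2:  [  0   0  20  22 ]
R4 <- R4 - (4)*R3:  [ 0  0  0  6 ]
Multipliers (in order of application): m_{21} = 2, m_{31} = 2, m_{41} = 3, m_{32} = 3, m_{42} = -3, m_{43} = 4

multipliers: 2, 2, 3, 3, -3, 4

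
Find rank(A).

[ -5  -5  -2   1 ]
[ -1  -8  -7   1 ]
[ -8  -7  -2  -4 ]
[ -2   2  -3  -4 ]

rank(A) = 4

Row reduction:
R2 <- R2 - (1/5)*R1:  [     0     -7  -33/5    4/5 ]
R3 <- R3 - (8/5)*R1:  [     0      1    6/5  -28/5 ]
R4 <- R4 - (2/5)*R1:  [     0      4  -11/5  -22/5 ]
R3 <- R3 - (-1/7)*R2:  [       0        0     9/35  -192/35 ]
R4 <- R4 - (-4/7)*R2:  [       0        0  -209/35  -138/35 ]
R4 <- R4 - (-209/9)*R3:  [      0       0       0  -394/3 ]
Row echelon form:
[ -5  -5     -2        1 ]
[  0  -7  -33/5      4/5 ]
[  0   0   9/35  -192/35 ]
[  0   0      0   -394/3 ]
Nonzero rows / pivot columns: 4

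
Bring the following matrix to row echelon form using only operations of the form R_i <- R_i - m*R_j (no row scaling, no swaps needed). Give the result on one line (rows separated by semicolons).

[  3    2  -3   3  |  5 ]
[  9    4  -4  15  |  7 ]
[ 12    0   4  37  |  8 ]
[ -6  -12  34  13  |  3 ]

Forward elimination:
R2 <- R2 - (3)*R1:  [  0  -2   5   6  -8 ]
R3 <- R3 - (4)*R1:  [   0   -8   16   25  -12 ]
R4 <- R4 - (-2)*R1:  [  0  -8  28  19  13 ]
R3 <- R3 - (4)*R2:  [  0   0  -4   1  20 ]
R4 <- R4 - (4)*R2:  [  0   0   8  -5  45 ]
R4 <- R4 - (-2)*R3:  [  0   0   0  -3  85 ]
Row echelon form:
[ 3   2  -3   3  |   5 ]
[ 0  -2   5   6  |  -8 ]
[ 0   0  -4   1  |  20 ]
[ 0   0   0  -3  |  85 ]

REF = [3 2 -3 3 5; 0 -2 5 6 -8; 0 0 -4 1 20; 0 0 0 -3 85]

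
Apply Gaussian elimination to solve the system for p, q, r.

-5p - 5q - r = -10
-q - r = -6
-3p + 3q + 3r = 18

(0, 1, 5)

Forward elimination on [A|b]:
R3 <- R3 - (3/5)*R1:  [    0     6  18/5    24 ]
R3 <- R3 - (-6)*R2:  [     0      0  -12/5    -12 ]
Row echelon form:
[ -5  -5     -1  |  -10 ]
[  0  -1     -1  |   -6 ]
[  0   0  -12/5  |  -12 ]
Back-substitution:
r = (-12) / (-12/5) = 5
q = (-6 - (-1)*(5)) / -1 = 1
p = (-10 - (-5)*(1) - (-1)*(5)) / -5 = 0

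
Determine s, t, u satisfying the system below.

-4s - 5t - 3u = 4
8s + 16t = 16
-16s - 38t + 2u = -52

(-4, 3, -1)

Forward elimination on [A|b]:
R2 <- R2 - (-2)*R1:  [  0   6  -6  24 ]
R3 <- R3 - (4)*R1:  [   0  -18   14  -68 ]
R3 <- R3 - (-3)*R2:  [  0   0  -4   4 ]
Row echelon form:
[ -4  -5  -3  |   4 ]
[  0   6  -6  |  24 ]
[  0   0  -4  |   4 ]
Back-substitution:
u = (4) / -4 = -1
t = (24 - (-6)*(-1)) / 6 = 3
s = (4 - (-5)*(3) - (-3)*(-1)) / -4 = -4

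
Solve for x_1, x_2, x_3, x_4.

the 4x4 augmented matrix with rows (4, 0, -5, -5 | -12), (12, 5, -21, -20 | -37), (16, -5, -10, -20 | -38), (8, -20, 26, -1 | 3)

Forward elimination on [A|b]:
R2 <- R2 - (3)*R1:  [  0   5  -6  -5  -1 ]
R3 <- R3 - (4)*R1:  [  0  -5  10   0  10 ]
R4 <- R4 - (2)*R1:  [   0  -20   36    9   27 ]
R3 <- R3 - (-1)*R2:  [  0   0   4  -5   9 ]
R4 <- R4 - (-4)*R2:  [   0    0   12  -11   23 ]
R4 <- R4 - (3)*R3:  [  0   0   0   4  -4 ]
Row echelon form:
[ 4  0  -5  -5  |  -12 ]
[ 0  5  -6  -5  |   -1 ]
[ 0  0   4  -5  |    9 ]
[ 0  0   0   4  |   -4 ]
Back-substitution:
x_4 = (-4) / 4 = -1
x_3 = (9 - (-5)*(-1)) / 4 = 1
x_2 = (-1 - (-6)*(1) - (-5)*(-1)) / 5 = 0
x_1 = (-12 - (-5)*(1) - (-5)*(-1)) / 4 = -3

(-3, 0, 1, -1)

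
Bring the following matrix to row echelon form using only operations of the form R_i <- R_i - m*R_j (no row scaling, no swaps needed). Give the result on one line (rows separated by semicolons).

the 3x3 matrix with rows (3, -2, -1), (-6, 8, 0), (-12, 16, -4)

Forward elimination:
R2 <- R2 - (-2)*R1:  [  0   4  -2 ]
R3 <- R3 - (-4)*R1:  [  0   8  -8 ]
R3 <- R3 - (2)*R2:  [  0   0  -4 ]
Row echelon form:
[ 3  -2  -1 ]
[ 0   4  -2 ]
[ 0   0  -4 ]

REF = [3 -2 -1; 0 4 -2; 0 0 -4]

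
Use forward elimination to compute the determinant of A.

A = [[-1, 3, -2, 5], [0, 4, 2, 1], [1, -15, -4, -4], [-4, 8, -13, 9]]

det(A) = -48

Forward elimination:
R3 <- R3 - (-1)*R1:  [   0  -12   -6    1 ]
R4 <- R4 - (4)*R1:  [   0   -4   -5  -11 ]
R3 <- R3 - (-3)*R2:  [ 0  0  0  4 ]
R4 <- R4 - (-1)*R2:  [   0    0   -3  -10 ]
R3 <-> R4   (pivot in column 3 was zero)
[ -1  3  -2    5 ]
[  0  4   2    1 ]
[  0  0  -3  -10 ]
[  0  0   0    4 ]
Upper-triangular form:
[ -1  3  -2    5 ]
[  0  4   2    1 ]
[  0  0  -3  -10 ]
[  0  0   0    4 ]
det(A) = (-1)^1 * (-1) * (4) * (-3) * (4) = -48  (1 row swap -> sign -1)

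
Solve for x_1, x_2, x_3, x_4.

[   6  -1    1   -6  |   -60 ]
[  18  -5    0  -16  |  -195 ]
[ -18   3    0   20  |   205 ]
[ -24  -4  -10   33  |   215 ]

(-5, 5, 5, 5)

Forward elimination on [A|b]:
R2 <- R2 - (3)*R1:  [   0   -2   -3    2  -15 ]
R3 <- R3 - (-3)*R1:  [  0   0   3   2  25 ]
R4 <- R4 - (-4)*R1:  [   0   -8   -6    9  -25 ]
R4 <- R4 - (4)*R2:  [  0   0   6   1  35 ]
R4 <- R4 - (2)*R3:  [   0    0    0   -3  -15 ]
Row echelon form:
[ 6  -1   1  -6  |  -60 ]
[ 0  -2  -3   2  |  -15 ]
[ 0   0   3   2  |   25 ]
[ 0   0   0  -3  |  -15 ]
Back-substitution:
x_4 = (-15) / -3 = 5
x_3 = (25 - (2)*(5)) / 3 = 5
x_2 = (-15 - (-3)*(5) - (2)*(5)) / -2 = 5
x_1 = (-60 - (-1)*(5) - (1)*(5) - (-6)*(5)) / 6 = -5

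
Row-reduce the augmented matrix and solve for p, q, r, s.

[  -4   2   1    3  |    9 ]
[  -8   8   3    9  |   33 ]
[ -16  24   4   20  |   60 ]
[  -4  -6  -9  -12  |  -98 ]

Forward elimination on [A|b]:
R2 <- R2 - (2)*R1:  [  0   4   1   3  15 ]
R3 <- R3 - (4)*R1:  [  0  16   0   8  24 ]
R4 <- R4 - (1)*R1:  [    0    -8   -10   -15  -107 ]
R3 <- R3 - (4)*R2:  [   0    0   -4   -4  -36 ]
R4 <- R4 - (-2)*R2:  [   0    0   -8   -9  -77 ]
R4 <- R4 - (2)*R3:  [  0   0   0  -1  -5 ]
Row echelon form:
[ -4  2   1   3  |    9 ]
[  0  4   1   3  |   15 ]
[  0  0  -4  -4  |  -36 ]
[  0  0   0  -1  |   -5 ]
Back-substitution:
s = (-5) / -1 = 5
r = (-36 - (-4)*(5)) / -4 = 4
q = (15 - (1)*(4) - (3)*(5)) / 4 = -1
p = (9 - (2)*(-1) - (1)*(4) - (3)*(5)) / -4 = 2

(2, -1, 4, 5)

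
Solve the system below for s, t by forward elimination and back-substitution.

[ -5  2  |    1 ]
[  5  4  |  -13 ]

Forward elimination on [A|b]:
R2 <- R2 - (-1)*R1:  [   0    6  -12 ]
Row echelon form:
[ -5  2  |    1 ]
[  0  6  |  -12 ]
Back-substitution:
t = (-12) / 6 = -2
s = (1 - (2)*(-2)) / -5 = -1

(-1, -2)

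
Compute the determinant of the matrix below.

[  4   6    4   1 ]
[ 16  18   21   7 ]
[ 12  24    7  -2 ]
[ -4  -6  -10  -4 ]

Forward elimination:
R2 <- R2 - (4)*R1:  [  0  -6   5   3 ]
R3 <- R3 - (3)*R1:  [  0   6  -5  -5 ]
R4 <- R4 - (-1)*R1:  [  0   0  -6  -3 ]
R3 <- R3 - (-1)*R2:  [  0   0   0  -2 ]
R3 <-> R4   (pivot in column 3 was zero)
[ 4   6   4   1 ]
[ 0  -6   5   3 ]
[ 0   0  -6  -3 ]
[ 0   0   0  -2 ]
Upper-triangular form:
[ 4   6   4   1 ]
[ 0  -6   5   3 ]
[ 0   0  -6  -3 ]
[ 0   0   0  -2 ]
det(A) = (-1)^1 * (4) * (-6) * (-6) * (-2) = 288  (1 row swap -> sign -1)

det(A) = 288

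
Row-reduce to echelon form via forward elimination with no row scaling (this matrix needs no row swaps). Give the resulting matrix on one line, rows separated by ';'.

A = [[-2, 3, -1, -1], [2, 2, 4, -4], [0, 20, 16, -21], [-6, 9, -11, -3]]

Forward elimination:
R2 <- R2 - (-1)*R1:  [  0   5   3  -5 ]
R4 <- R4 - (3)*R1:  [  0   0  -8   0 ]
R3 <- R3 - (4)*R2:  [  0   0   4  -1 ]
R4 <- R4 - (-2)*R3:  [  0   0   0  -2 ]
Row echelon form:
[ -2  3  -1  -1 ]
[  0  5   3  -5 ]
[  0  0   4  -1 ]
[  0  0   0  -2 ]

REF = [-2 3 -1 -1; 0 5 3 -5; 0 0 4 -1; 0 0 0 -2]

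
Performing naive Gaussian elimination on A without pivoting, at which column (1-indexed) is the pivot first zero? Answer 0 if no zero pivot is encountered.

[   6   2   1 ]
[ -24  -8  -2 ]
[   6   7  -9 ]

Naive forward elimination:
R2 <- R2 - (-4)*R1:  [ 0  0  2 ]
R3 <- R3 - (1)*R1:  [   0    5  -10 ]
Matrix at this point:
[ 6  2    1 ]
[ 0  0    2 ]
[ 0  5  -10 ]
Pivot entry (2,2) is zero but row 3 has 5 in column 2 -> naive elimination stops; a row interchange (e.g. R2 <-> R3) would be required here.

first zero-pivot column = 2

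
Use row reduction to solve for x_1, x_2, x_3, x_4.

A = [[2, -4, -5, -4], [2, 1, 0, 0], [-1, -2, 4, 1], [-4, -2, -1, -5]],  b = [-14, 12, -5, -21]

Forward elimination on [A|b]:
R2 <- R2 - (1)*R1:  [  0   5   5   4  26 ]
R3 <- R3 - (-1/2)*R1:  [   0   -4  3/2   -1  -12 ]
R4 <- R4 - (-2)*R1:  [   0  -10  -11  -13  -49 ]
R3 <- R3 - (-4/5)*R2:  [    0     0  11/2  11/5  44/5 ]
R4 <- R4 - (-2)*R2:  [  0   0  -1  -5   3 ]
R4 <- R4 - (-2/11)*R3:  [     0      0      0  -23/5   23/5 ]
Row echelon form:
[ 2  -4    -5     -4  |   -14 ]
[ 0   5     5      4  |    26 ]
[ 0   0  11/2   11/5  |  44/5 ]
[ 0   0     0  -23/5  |  23/5 ]
Back-substitution:
x_4 = (23/5) / (-23/5) = -1
x_3 = (44/5 - (11/5)*(-1)) / (11/2) = 2
x_2 = (26 - (5)*(2) - (4)*(-1)) / 5 = 4
x_1 = (-14 - (-4)*(4) - (-5)*(2) - (-4)*(-1)) / 2 = 4

(4, 4, 2, -1)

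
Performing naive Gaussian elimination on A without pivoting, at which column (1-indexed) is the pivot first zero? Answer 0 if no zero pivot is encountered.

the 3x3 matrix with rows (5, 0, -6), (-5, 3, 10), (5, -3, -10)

Naive forward elimination:
R2 <- R2 - (-1)*R1:  [ 0  3  4 ]
R3 <- R3 - (1)*R1:  [  0  -3  -4 ]
R3 <- R3 - (-1)*R2:  [ 0  0  0 ]
Matrix at this point:
[ 5  0  -6 ]
[ 0  3   4 ]
[ 0  0   0 ]
Pivot entry (3,3) in the last row is zero and there are no rows below to swap with -> zero pivot in column 3 (A is singular).

first zero-pivot column = 3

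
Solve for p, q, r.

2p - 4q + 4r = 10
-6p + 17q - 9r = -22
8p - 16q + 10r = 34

(5, 1, 1)

Forward elimination on [A|b]:
R2 <- R2 - (-3)*R1:  [ 0  5  3  8 ]
R3 <- R3 - (4)*R1:  [  0   0  -6  -6 ]
Row echelon form:
[ 2  -4   4  |  10 ]
[ 0   5   3  |   8 ]
[ 0   0  -6  |  -6 ]
Back-substitution:
r = (-6) / -6 = 1
q = (8 - (3)*(1)) / 5 = 1
p = (10 - (-4)*(1) - (4)*(1)) / 2 = 5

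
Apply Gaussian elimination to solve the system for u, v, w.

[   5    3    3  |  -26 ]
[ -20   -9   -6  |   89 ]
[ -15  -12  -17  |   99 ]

(-4, 1, -3)

Forward elimination on [A|b]:
R2 <- R2 - (-4)*R1:  [   0    3    6  -15 ]
R3 <- R3 - (-3)*R1:  [  0  -3  -8  21 ]
R3 <- R3 - (-1)*R2:  [  0   0  -2   6 ]
Row echelon form:
[ 5  3   3  |  -26 ]
[ 0  3   6  |  -15 ]
[ 0  0  -2  |    6 ]
Back-substitution:
w = (6) / -2 = -3
v = (-15 - (6)*(-3)) / 3 = 1
u = (-26 - (3)*(1) - (3)*(-3)) / 5 = -4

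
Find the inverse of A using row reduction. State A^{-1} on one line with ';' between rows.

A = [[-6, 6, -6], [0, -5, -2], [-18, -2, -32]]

inverse = [-13/15 -17/15 7/30; -1/5 -7/15 1/15; 1/2 2/3 -1/6]

Gauss-Jordan on [A | I]:
R1 <- (1/-6)*R1:  [    1    -1     1  |  -1/6     0     0 ]
R3 <- R3 - (-18)*R1:  [   0  -20  -14  |   -3    0    1 ]
R2 <- (1/-5)*R2:  [    0     1   2/5  |     0  -1/5     0 ]
R1 <- R1 - (-1)*R2:  [    1     0   7/5  |  -1/6  -1/5     0 ]
R3 <- R3 - (-20)*R2:  [  0   0  -6  |  -3  -4   1 ]
R3 <- (1/-6)*R3:  [    0     0     1  |   1/2   2/3  -1/6 ]
R1 <- R1 - (7/5)*R3:  [      1       0       0  |  -13/15  -17/15    7/30 ]
R2 <- R2 - (2/5)*R3:  [     0      1      0  |   -1/5  -7/15   1/15 ]
Right block of [I | A^{-1}] is the inverse:
[ -13/15  -17/15  7/30 ]
[   -1/5   -7/15  1/15 ]
[    1/2     2/3  -1/6 ]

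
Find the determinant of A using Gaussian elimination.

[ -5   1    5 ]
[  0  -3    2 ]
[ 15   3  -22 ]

det(A) = -45

Forward elimination:
R3 <- R3 - (-3)*R1:  [  0   6  -7 ]
R3 <- R3 - (-2)*R2:  [  0   0  -3 ]
Upper-triangular form:
[ -5   1   5 ]
[  0  -3   2 ]
[  0   0  -3 ]
det(A) = (-1)^0 * (-5) * (-3) * (-3) = -45  (0 row swaps -> sign +1)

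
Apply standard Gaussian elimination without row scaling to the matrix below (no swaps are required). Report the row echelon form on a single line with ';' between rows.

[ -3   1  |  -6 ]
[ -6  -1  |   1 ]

REF = [-3 1 -6; 0 -3 13]

Forward elimination:
R2 <- R2 - (2)*R1:  [  0  -3  13 ]
Row echelon form:
[ -3   1  |  -6 ]
[  0  -3  |  13 ]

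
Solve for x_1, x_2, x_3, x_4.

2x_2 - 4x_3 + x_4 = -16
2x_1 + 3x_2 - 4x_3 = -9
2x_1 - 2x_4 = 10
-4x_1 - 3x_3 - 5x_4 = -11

Forward elimination on [A|b]:
R1 <-> R2   (pivot in column 1 was zero)
[  2  3  -4   0   -9 ]
[  0  2  -4   1  -16 ]
[  2  0   0  -2   10 ]
[ -4  0  -3  -5  -11 ]
R3 <- R3 - (1)*R1:  [  0  -3   4  -2  19 ]
R4 <- R4 - (-2)*R1:  [   0    6  -11   -5  -29 ]
R3 <- R3 - (-3/2)*R2:  [    0     0    -2  -1/2    -5 ]
R4 <- R4 - (3)*R2:  [  0   0   1  -8  19 ]
R4 <- R4 - (-1/2)*R3:  [     0      0      0  -33/4   33/2 ]
Row echelon form:
[ 2  3  -4      0  |    -9 ]
[ 0  2  -4      1  |   -16 ]
[ 0  0  -2   -1/2  |    -5 ]
[ 0  0   0  -33/4  |  33/2 ]
Back-substitution:
x_4 = (33/2) / (-33/4) = -2
x_3 = (-5 - (-1/2)*(-2)) / -2 = 3
x_2 = (-16 - (-4)*(3) - (1)*(-2)) / 2 = -1
x_1 = (-9 - (3)*(-1) - (-4)*(3)) / 2 = 3

(3, -1, 3, -2)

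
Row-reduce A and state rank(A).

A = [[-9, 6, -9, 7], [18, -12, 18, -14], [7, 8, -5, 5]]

rank(A) = 2

Row reduction:
R2 <- R2 - (-2)*R1:  [ 0  0  0  0 ]
R3 <- R3 - (-7/9)*R1:  [    0  38/3   -12  94/9 ]
R2 <-> R3   (pivot in column 2 was zero)
[ -9     6   -9     7 ]
[  0  38/3  -12  94/9 ]
[  0     0    0     0 ]
Row echelon form:
[ -9     6   -9     7 ]
[  0  38/3  -12  94/9 ]
[  0     0    0     0 ]
Nonzero rows / pivot columns: 2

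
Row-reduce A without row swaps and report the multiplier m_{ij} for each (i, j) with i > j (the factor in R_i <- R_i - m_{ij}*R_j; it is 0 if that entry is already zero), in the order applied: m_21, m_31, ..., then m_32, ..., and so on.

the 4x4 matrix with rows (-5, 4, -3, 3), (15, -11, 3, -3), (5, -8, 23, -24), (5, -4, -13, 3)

Forward elimination:
R2 <- R2 - (-3)*R1:  [  0   1  -6   6 ]
R3 <- R3 - (-1)*R1:  [   0   -4   20  -21 ]
R4 <- R4 - (-1)*R1:  [   0    0  -16    6 ]
R3 <- R3 - (-4)*R2:  [  0   0  -4   3 ]
R4: entry in column 2 is already 0 -> m_{42} = 0 (no row operation needed)
R4 <- R4 - (4)*R3:  [  0   0   0  -6 ]
Multipliers (in order of application): m_{21} = -3, m_{31} = -1, m_{41} = -1, m_{32} = -4, m_{42} = 0, m_{43} = 4

multipliers: -3, -1, -1, -4, 0, 4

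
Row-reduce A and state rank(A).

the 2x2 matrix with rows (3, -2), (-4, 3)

Row reduction:
R2 <- R2 - (-4/3)*R1:  [   0  1/3 ]
Row echelon form:
[ 3   -2 ]
[ 0  1/3 ]
Nonzero rows / pivot columns: 2

rank(A) = 2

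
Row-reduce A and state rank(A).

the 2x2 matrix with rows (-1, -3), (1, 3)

rank(A) = 1

Row reduction:
R2 <- R2 - (-1)*R1:  [ 0  0 ]
Row echelon form:
[ -1  -3 ]
[  0   0 ]
Nonzero rows / pivot columns: 1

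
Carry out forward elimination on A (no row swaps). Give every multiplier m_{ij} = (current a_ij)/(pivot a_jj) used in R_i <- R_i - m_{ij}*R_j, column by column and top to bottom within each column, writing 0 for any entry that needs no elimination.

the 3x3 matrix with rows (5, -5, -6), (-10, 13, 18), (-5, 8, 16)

multipliers: -2, -1, 1

Forward elimination:
R2 <- R2 - (-2)*R1:  [ 0  3  6 ]
R3 <- R3 - (-1)*R1:  [  0   3  10 ]
R3 <- R3 - (1)*R2:  [ 0  0  4 ]
Multipliers (in order of application): m_{21} = -2, m_{31} = -1, m_{32} = 1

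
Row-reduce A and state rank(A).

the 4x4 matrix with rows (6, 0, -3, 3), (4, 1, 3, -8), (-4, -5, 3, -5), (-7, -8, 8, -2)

rank(A) = 4

Row reduction:
R2 <- R2 - (2/3)*R1:  [   0    1    5  -10 ]
R3 <- R3 - (-2/3)*R1:  [  0  -5   1  -3 ]
R4 <- R4 - (-7/6)*R1:  [   0   -8  9/2  3/2 ]
R3 <- R3 - (-5)*R2:  [   0    0   26  -53 ]
R4 <- R4 - (-8)*R2:  [      0       0    89/2  -157/2 ]
R4 <- R4 - (89/52)*R3:  [      0       0       0  635/52 ]
Row echelon form:
[ 6  0  -3       3 ]
[ 0  1   5     -10 ]
[ 0  0  26     -53 ]
[ 0  0   0  635/52 ]
Nonzero rows / pivot columns: 4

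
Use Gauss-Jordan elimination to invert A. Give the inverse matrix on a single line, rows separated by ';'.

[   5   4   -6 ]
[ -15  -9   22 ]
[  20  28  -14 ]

inverse = [49/9 56/45 -17/45; -23/9 -5/9 2/9; 8/3 2/3 -1/6]

Gauss-Jordan on [A | I]:
R1 <- (1/5)*R1:  [    1   4/5  -6/5  |   1/5     0     0 ]
R2 <- R2 - (-15)*R1:  [ 0  3  4  |  3  1  0 ]
R3 <- R3 - (20)*R1:  [  0  12  10  |  -4   0   1 ]
R2 <- (1/3)*R2:  [   0    1  4/3  |    1  1/3    0 ]
R1 <- R1 - (4/5)*R2:  [      1       0  -34/15  |    -3/5   -4/15       0 ]
R3 <- R3 - (12)*R2:  [   0    0   -6  |  -16   -4    1 ]
R3 <- (1/-6)*R3:  [    0     0     1  |   8/3   2/3  -1/6 ]
R1 <- R1 - (-34/15)*R3:  [      1       0       0  |    49/9   56/45  -17/45 ]
R2 <- R2 - (4/3)*R3:  [     0      1      0  |  -23/9   -5/9    2/9 ]
Right block of [I | A^{-1}] is the inverse:
[  49/9  56/45  -17/45 ]
[ -23/9   -5/9     2/9 ]
[   8/3    2/3    -1/6 ]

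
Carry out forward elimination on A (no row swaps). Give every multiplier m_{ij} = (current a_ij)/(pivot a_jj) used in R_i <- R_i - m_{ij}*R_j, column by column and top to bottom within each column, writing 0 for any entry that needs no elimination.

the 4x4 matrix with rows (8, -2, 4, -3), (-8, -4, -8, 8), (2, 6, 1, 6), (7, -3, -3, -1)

Forward elimination:
R2 <- R2 - (-1)*R1:  [  0  -6  -4   5 ]
R3 <- R3 - (1/4)*R1:  [    0  13/2     0  27/4 ]
R4 <- R4 - (7/8)*R1:  [     0   -5/4  -13/2   13/8 ]
R3 <- R3 - (-13/12)*R2:  [     0      0  -13/3   73/6 ]
R4 <- R4 - (5/24)*R2:  [     0      0  -17/3   7/12 ]
R4 <- R4 - (17/13)*R3:  [       0        0        0  -797/52 ]
Multipliers (in order of application): m_{21} = -1, m_{31} = 1/4, m_{41} = 7/8, m_{32} = -13/12, m_{42} = 5/24, m_{43} = 17/13

multipliers: -1, 1/4, 7/8, -13/12, 5/24, 17/13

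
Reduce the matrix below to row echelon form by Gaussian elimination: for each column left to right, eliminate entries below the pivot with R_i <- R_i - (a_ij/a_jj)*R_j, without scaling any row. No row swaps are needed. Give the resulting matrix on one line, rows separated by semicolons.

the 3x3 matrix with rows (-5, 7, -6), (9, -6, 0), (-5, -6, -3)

REF = [-5 7 -6; 0 33/5 -54/5; 0 0 -201/11]

Forward elimination:
R2 <- R2 - (-9/5)*R1:  [     0   33/5  -54/5 ]
R3 <- R3 - (1)*R1:  [   0  -13    3 ]
R3 <- R3 - (-65/33)*R2:  [       0        0  -201/11 ]
Row echelon form:
[ -5     7       -6 ]
[  0  33/5    -54/5 ]
[  0     0  -201/11 ]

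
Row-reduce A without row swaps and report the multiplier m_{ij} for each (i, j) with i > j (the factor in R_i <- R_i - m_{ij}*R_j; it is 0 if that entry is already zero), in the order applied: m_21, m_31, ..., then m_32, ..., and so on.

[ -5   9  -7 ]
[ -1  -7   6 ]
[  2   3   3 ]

multipliers: 1/5, -2/5, -3/4

Forward elimination:
R2 <- R2 - (1/5)*R1:  [     0  -44/5   37/5 ]
R3 <- R3 - (-2/5)*R1:  [    0  33/5   1/5 ]
R3 <- R3 - (-3/4)*R2:  [    0     0  23/4 ]
Multipliers (in order of application): m_{21} = 1/5, m_{31} = -2/5, m_{32} = -3/4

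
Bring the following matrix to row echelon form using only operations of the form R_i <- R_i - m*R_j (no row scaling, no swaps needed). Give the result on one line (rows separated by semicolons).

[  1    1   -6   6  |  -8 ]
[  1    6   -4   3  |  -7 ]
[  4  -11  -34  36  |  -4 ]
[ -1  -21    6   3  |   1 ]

Forward elimination:
R2 <- R2 - (1)*R1:  [  0   5   2  -3   1 ]
R3 <- R3 - (4)*R1:  [   0  -15  -10   12   28 ]
R4 <- R4 - (-1)*R1:  [   0  -20    0    9   -7 ]
R3 <- R3 - (-3)*R2:  [  0   0  -4   3  31 ]
R4 <- R4 - (-4)*R2:  [  0   0   8  -3  -3 ]
R4 <- R4 - (-2)*R3:  [  0   0   0   3  59 ]
Row echelon form:
[ 1  1  -6   6  |  -8 ]
[ 0  5   2  -3  |   1 ]
[ 0  0  -4   3  |  31 ]
[ 0  0   0   3  |  59 ]

REF = [1 1 -6 6 -8; 0 5 2 -3 1; 0 0 -4 3 31; 0 0 0 3 59]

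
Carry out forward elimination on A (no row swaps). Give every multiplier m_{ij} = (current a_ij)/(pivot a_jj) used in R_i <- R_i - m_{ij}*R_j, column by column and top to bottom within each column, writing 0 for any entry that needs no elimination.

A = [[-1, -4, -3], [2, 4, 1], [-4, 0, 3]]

Forward elimination:
R2 <- R2 - (-2)*R1:  [  0  -4  -5 ]
R3 <- R3 - (4)*R1:  [  0  16  15 ]
R3 <- R3 - (-4)*R2:  [  0   0  -5 ]
Multipliers (in order of application): m_{21} = -2, m_{31} = 4, m_{32} = -4

multipliers: -2, 4, -4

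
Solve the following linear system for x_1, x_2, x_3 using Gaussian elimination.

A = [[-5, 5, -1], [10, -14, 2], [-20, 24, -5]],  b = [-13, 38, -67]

Forward elimination on [A|b]:
R2 <- R2 - (-2)*R1:  [  0  -4   0  12 ]
R3 <- R3 - (4)*R1:  [   0    4   -1  -15 ]
R3 <- R3 - (-1)*R2:  [  0   0  -1  -3 ]
Row echelon form:
[ -5   5  -1  |  -13 ]
[  0  -4   0  |   12 ]
[  0   0  -1  |   -3 ]
Back-substitution:
x_3 = (-3) / -1 = 3
x_2 = (12) / -4 = -3
x_1 = (-13 - (5)*(-3) - (-1)*(3)) / -5 = -1

(-1, -3, 3)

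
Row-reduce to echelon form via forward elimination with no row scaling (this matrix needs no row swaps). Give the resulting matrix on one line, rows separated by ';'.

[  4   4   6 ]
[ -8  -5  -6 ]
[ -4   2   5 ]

Forward elimination:
R2 <- R2 - (-2)*R1:  [ 0  3  6 ]
R3 <- R3 - (-1)*R1:  [  0   6  11 ]
R3 <- R3 - (2)*R2:  [  0   0  -1 ]
Row echelon form:
[ 4  4   6 ]
[ 0  3   6 ]
[ 0  0  -1 ]

REF = [4 4 6; 0 3 6; 0 0 -1]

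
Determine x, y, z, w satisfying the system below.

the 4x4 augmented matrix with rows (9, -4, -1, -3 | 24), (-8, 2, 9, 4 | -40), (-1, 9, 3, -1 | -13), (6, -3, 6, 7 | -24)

(1, -1, -2, -3)

Forward elimination on [A|b]:
R2 <- R2 - (-8/9)*R1:  [     0  -14/9   73/9    4/3  -56/3 ]
R3 <- R3 - (-1/9)*R1:  [     0   77/9   26/9   -4/3  -31/3 ]
R4 <- R4 - (2/3)*R1:  [    0  -1/3  20/3     9   -40 ]
R3 <- R3 - (-11/2)*R2:  [    0     0  95/2     6  -113 ]
R4 <- R4 - (3/14)*R2:  [     0      0  69/14   61/7    -36 ]
R4 <- R4 - (69/665)*R3:  [          0           0           0    5381/665  -16143/665 ]
Row echelon form:
[ 9     -4    -1        -3  |          24 ]
[ 0  -14/9  73/9       4/3  |       -56/3 ]
[ 0      0  95/2         6  |        -113 ]
[ 0      0     0  5381/665  |  -16143/665 ]
Back-substitution:
w = (-16143/665) / (5381/665) = -3
z = (-113 - (6)*(-3)) / (95/2) = -2
y = (-56/3 - (73/9)*(-2) - (4/3)*(-3)) / (-14/9) = -1
x = (24 - (-4)*(-1) - (-1)*(-2) - (-3)*(-3)) / 9 = 1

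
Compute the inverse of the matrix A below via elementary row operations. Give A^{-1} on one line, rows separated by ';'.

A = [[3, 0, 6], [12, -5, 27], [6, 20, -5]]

Gauss-Jordan on [A | I]:
R1 <- (1/3)*R1:  [   1    0    2  |  1/3    0    0 ]
R2 <- R2 - (12)*R1:  [  0  -5   3  |  -4   1   0 ]
R3 <- R3 - (6)*R1:  [   0   20  -17  |   -2    0    1 ]
R2 <- (1/-5)*R2:  [    0     1  -3/5  |   4/5  -1/5     0 ]
R3 <- R3 - (20)*R2:  [   0    0   -5  |  -18    4    1 ]
R3 <- (1/-5)*R3:  [    0     0     1  |  18/5  -4/5  -1/5 ]
R1 <- R1 - (2)*R3:  [       1        0        0  |  -103/15      8/5      2/5 ]
R2 <- R2 - (-3/5)*R3:  [      0       1       0  |   74/25  -17/25   -3/25 ]
Right block of [I | A^{-1}] is the inverse:
[ -103/15     8/5    2/5 ]
[   74/25  -17/25  -3/25 ]
[    18/5    -4/5   -1/5 ]

inverse = [-103/15 8/5 2/5; 74/25 -17/25 -3/25; 18/5 -4/5 -1/5]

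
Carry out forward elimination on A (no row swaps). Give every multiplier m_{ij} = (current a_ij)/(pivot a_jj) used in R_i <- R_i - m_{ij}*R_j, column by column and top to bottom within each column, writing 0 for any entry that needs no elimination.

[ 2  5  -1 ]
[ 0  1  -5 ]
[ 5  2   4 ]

Forward elimination:
R2: entry in column 1 is already 0 -> m_{21} = 0 (no row operation needed)
R3 <- R3 - (5/2)*R1:  [     0  -21/2   13/2 ]
R3 <- R3 - (-21/2)*R2:  [   0    0  -46 ]
Multipliers (in order of application): m_{21} = 0, m_{31} = 5/2, m_{32} = -21/2

multipliers: 0, 5/2, -21/2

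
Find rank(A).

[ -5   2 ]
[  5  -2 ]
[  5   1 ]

rank(A) = 2

Row reduction:
R2 <- R2 - (-1)*R1:  [ 0  0 ]
R3 <- R3 - (-1)*R1:  [ 0  3 ]
R2 <-> R3   (pivot in column 2 was zero)
[ -5  2 ]
[  0  3 ]
[  0  0 ]
Row echelon form:
[ -5  2 ]
[  0  3 ]
[  0  0 ]
Nonzero rows / pivot columns: 2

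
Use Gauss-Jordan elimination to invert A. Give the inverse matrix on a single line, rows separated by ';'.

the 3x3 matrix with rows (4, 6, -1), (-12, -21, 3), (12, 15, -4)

Gauss-Jordan on [A | I]:
R1 <- (1/4)*R1:  [    1   3/2  -1/4  |   1/4     0     0 ]
R2 <- R2 - (-12)*R1:  [  0  -3   0  |   3   1   0 ]
R3 <- R3 - (12)*R1:  [  0  -3  -1  |  -3   0   1 ]
R2 <- (1/-3)*R2:  [    0     1     0  |    -1  -1/3     0 ]
R1 <- R1 - (3/2)*R2:  [    1     0  -1/4  |   7/4   1/2     0 ]
R3 <- R3 - (-3)*R2:  [  0   0  -1  |  -6  -1   1 ]
R3 <- (1/-1)*R3:  [  0   0   1  |   6   1  -1 ]
R1 <- R1 - (-1/4)*R3:  [    1     0     0  |  13/4   3/4  -1/4 ]
Right block of [I | A^{-1}] is the inverse:
[ 13/4   3/4  -1/4 ]
[   -1  -1/3     0 ]
[    6     1    -1 ]

inverse = [13/4 3/4 -1/4; -1 -1/3 0; 6 1 -1]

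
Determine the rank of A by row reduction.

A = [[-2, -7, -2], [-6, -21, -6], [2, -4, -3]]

rank(A) = 2

Row reduction:
R2 <- R2 - (3)*R1:  [ 0  0  0 ]
R3 <- R3 - (-1)*R1:  [   0  -11   -5 ]
R2 <-> R3   (pivot in column 2 was zero)
[ -2   -7  -2 ]
[  0  -11  -5 ]
[  0    0   0 ]
Row echelon form:
[ -2   -7  -2 ]
[  0  -11  -5 ]
[  0    0   0 ]
Nonzero rows / pivot columns: 2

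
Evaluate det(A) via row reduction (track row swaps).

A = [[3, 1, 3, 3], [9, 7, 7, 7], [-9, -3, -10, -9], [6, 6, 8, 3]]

det(A) = 12

Forward elimination:
R2 <- R2 - (3)*R1:  [  0   4  -2  -2 ]
R3 <- R3 - (-3)*R1:  [  0   0  -1   0 ]
R4 <- R4 - (2)*R1:  [  0   4   2  -3 ]
R4 <- R4 - (1)*R2:  [  0   0   4  -1 ]
R4 <- R4 - (-4)*R3:  [  0   0   0  -1 ]
Upper-triangular form:
[ 3  1   3   3 ]
[ 0  4  -2  -2 ]
[ 0  0  -1   0 ]
[ 0  0   0  -1 ]
det(A) = (-1)^0 * (3) * (4) * (-1) * (-1) = 12  (0 row swaps -> sign +1)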